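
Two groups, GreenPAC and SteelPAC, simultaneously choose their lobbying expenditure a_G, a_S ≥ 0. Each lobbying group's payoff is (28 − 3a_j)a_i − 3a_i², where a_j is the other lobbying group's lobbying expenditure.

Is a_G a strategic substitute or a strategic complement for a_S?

strategic substitutes

GreenPAC's payoff is (28 − 3a_S)a_G − 3a_G².
∂π/∂a_G = 28 − 3a_S − 6a_G = 0, so a_G = 14/3 − 0.5a_S.
The best-response slope da_G/da_S = −0.5 < 0: the reaction function is downward-sloping, so the choices are strategic substitutes.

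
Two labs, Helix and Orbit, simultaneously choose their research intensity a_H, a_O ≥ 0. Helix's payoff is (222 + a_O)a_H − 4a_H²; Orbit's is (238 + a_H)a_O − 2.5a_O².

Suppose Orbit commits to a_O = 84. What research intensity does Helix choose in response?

38.25

Expanding Helix's payoff: 222a_H + a_Oa_H − 4a_H².
∂π/∂a_H = 222 + a_O − 8a_H = 0, so a_H = 27.75 + 0.125a_O.
At a_O = 84: a_H = 27.75 + 0.125·84 = 38.25.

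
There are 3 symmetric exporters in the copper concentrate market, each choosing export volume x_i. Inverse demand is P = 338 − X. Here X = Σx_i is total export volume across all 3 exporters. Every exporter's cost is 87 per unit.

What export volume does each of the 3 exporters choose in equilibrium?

62.75

A representative exporter's profit is π_i = x_i(338 − X) − 87x_i, with X = x_i + Σ_{j≠i} x_j.
First-order condition: 251 − 2x_i − Σ_{j≠i} x_j = 0.
With identical exporters, set every x_j = x: then 251 − 2x − 2x = 0, i.e. x = 251/4 = 62.75.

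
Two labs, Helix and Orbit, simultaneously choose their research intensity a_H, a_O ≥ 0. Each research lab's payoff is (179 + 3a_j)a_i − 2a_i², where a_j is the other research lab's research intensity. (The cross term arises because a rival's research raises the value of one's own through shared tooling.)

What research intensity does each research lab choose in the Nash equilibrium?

Helix's payoff is (179 + 3a_O)a_H − 2a_H².
∂π/∂a_H = 179 + 3a_O − 4a_H = 0, so a_H = 44.75 + 0.75a_O.
Setting a_H = a_O in the reaction function: a_H = 44.75 + 0.75a_H, so a_H = 44.75 / 0.25 = 179.

179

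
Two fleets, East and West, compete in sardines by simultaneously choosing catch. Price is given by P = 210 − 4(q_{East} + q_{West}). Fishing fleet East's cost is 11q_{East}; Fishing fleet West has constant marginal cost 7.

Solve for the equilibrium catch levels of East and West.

16.25, 17.25

Fishing fleet East's profit: π = q_{East}(210 − 4(q_{East} + q_{West})) − 11q_{East}.
∂π/∂q_{East} = 199 − 8q_{East} − 4q_{West} = 0, so q_{East} = 24.875 − 0.5q_{West}.
By the same steps for West: q_{West} = 25.375 − 0.5q_{East}.
Plugging q_{West} into East's best response: q_{East} = 24.875 − 0.5(25.375 − 0.5q_{East}) ⇒ 0.75q_{East} = 12.1875, so q_{East} = 16.25.
Then q_{West} = 25.375 − 0.5·16.25 = 17.25.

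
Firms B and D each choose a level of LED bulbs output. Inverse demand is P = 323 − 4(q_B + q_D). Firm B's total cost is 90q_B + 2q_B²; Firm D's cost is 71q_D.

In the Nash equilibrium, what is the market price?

175.6

Firm B's profit: π = q_B(323 − 4(q_B + q_D)) − 90q_B − 2q_B².
∂π/∂q_B = 233 − 12q_B − 4q_D = 0, so q_B = 233/12 − (1/3)q_D.
For D: ∂π/∂q_D = 252 − 8q_D − 4q_B = 0 ⇒ q_D = 31.5 − 0.5q_B.
Solving the two reaction functions simultaneously: (1 − (−1/3)(−0.5))q_B = 233/12 − (1/3)·31.5, so (5/6)q_B = 107/12 and q_B = 10.7.
Then q_D = 31.5 − 0.5·10.7 = 26.15.
Equilibrium price: P = 323 − 4·36.85 = 175.6.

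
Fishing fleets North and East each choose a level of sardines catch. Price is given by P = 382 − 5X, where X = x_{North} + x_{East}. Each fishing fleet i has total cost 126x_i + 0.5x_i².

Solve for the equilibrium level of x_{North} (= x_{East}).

16

Fishing fleet North's profit: π = x_{North}(382 − 5(x_{North} + x_{East})) − 126x_{North} − 0.5x_{North}².
∂π/∂x_{North} = 256 − 11x_{North} − 5x_{East} = 0, so x_{North} = 256/11 − (5/11)x_{East}.
Setting x_{North} = x_{East} in the reaction function: x_{North} = 256/11 − (5/11)x_{North}, so x_{North} = (256/11) / (16/11) = 16.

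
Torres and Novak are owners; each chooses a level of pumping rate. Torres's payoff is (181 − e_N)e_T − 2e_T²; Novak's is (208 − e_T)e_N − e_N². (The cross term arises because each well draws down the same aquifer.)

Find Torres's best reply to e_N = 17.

41

Expanding Torres's payoff: 181e_T − e_Ne_T − 2e_T².
∂π/∂e_T = 181 − e_N − 4e_T = 0, so e_T = 45.25 − 0.25e_N.
At e_N = 17: e_T = 45.25 − 0.25·17 = 41.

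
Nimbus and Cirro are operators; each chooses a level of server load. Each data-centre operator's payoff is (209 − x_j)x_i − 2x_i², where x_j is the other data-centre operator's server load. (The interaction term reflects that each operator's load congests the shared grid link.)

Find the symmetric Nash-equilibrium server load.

41.8

Nimbus's payoff is (209 − x_C)x_N − 2x_N².
∂π/∂x_N = 209 − x_C − 4x_N = 0, so x_N = 52.25 − 0.25x_C.
The game is symmetric, so in equilibrium x_C = x_N: the reaction function gives 1.25x_N = 52.25, hence x_N = 41.8.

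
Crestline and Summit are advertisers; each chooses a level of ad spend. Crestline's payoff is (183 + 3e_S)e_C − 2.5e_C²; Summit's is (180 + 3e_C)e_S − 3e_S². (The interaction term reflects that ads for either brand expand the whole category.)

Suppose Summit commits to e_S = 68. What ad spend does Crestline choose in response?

Expanding Crestline's payoff: 183e_C + 3e_Se_C − 2.5e_C².
∂π/∂e_C = 183 + 3e_S − 5e_C = 0, so e_C = 36.6 + 0.6e_S.
At e_S = 68: e_C = 36.6 + 0.6·68 = 77.4.

77.4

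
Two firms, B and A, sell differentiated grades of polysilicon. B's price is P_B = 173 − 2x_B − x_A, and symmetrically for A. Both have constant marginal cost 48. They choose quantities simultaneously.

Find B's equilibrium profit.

Firm B's profit: π = x_B(173 − 2x_B − x_A) − 48x_B.
∂π/∂x_B = 125 − 4x_B − x_A = 0 ⇒ x_B = 31.25 − 0.25x_A.
Setting x_B = x_A in the reaction function: x_B = 31.25 − 0.25x_B, so x_B = 31.25 / 1.25 = 25.
P_B = 173 − 2·25 − 25 = 98.
Profit = (98 − 48)·25 = 1250.

1250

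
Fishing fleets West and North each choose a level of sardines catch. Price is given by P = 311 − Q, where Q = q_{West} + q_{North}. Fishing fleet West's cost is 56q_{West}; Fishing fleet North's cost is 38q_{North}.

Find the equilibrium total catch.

Fishing fleet West's profit: π = q_{West}(311 − (q_{West} + q_{North})) − 56q_{West}.
∂π/∂q_{West} = 255 − 2q_{West} − q_{North} = 0, so q_{West} = 127.5 − 0.5q_{North}.
By the same steps for North: q_{North} = 136.5 − 0.5q_{West}.
Substituting the second reaction function into the first: q_{West} = 127.5 − 0.5(136.5 − 0.5q_{West}), which gives 0.75q_{West} = 59.25 ⇒ q_{West} = 79.
Then q_{North} = 136.5 − 0.5·79 = 97.
Total catch: 79 + 97 = 176.

176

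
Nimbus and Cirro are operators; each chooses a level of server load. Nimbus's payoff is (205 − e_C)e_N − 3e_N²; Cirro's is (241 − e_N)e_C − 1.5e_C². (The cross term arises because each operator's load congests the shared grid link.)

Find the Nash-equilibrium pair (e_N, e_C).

22, 73

Expanding Nimbus's payoff: 205e_N − e_Ce_N − 3e_N².
∂π/∂e_N = 205 − e_C − 6e_N = 0, so e_N = 205/6 − (1/6)e_C.
Likewise for Cirro: e_C = 241/3 − (1/3)e_N.
Solving the two reaction functions simultaneously: (1 − (−1/6)(−1/3))e_N = 205/6 − (1/6)·(241/3), so (17/18)e_N = 187/9 and e_N = 22.
Then e_C = 241/3 − (1/3)·22 = 73.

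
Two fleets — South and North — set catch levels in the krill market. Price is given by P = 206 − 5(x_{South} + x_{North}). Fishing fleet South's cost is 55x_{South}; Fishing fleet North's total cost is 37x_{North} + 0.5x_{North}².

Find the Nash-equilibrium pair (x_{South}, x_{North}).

9.6, 11

Fishing fleet South's profit: π = x_{South}(206 − 5(x_{South} + x_{North})) − 55x_{South}.
∂π/∂x_{South} = 151 − 10x_{South} − 5x_{North} = 0, so x_{South} = 15.1 − 0.5x_{North}.
For North: ∂π/∂x_{North} = 169 − 11x_{North} − 5x_{South} = 0 ⇒ x_{North} = 169/11 − (5/11)x_{South}.
Plugging x_{North} into South's best response: x_{South} = 15.1 − 0.5(169/11 − (5/11)x_{South}) ⇒ (17/22)x_{South} = 408/55, so x_{South} = 9.6.
Then x_{North} = 169/11 − (5/11)·9.6 = 11.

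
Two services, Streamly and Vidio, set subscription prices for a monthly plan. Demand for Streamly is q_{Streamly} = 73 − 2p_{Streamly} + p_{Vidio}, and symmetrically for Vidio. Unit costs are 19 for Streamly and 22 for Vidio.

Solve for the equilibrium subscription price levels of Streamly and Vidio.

37.4, 38.6

Streamly's profit: π = (p_{Streamly} − 19)(73 − 2p_{Streamly} + p_{Vidio}).
∂π/∂p_{Streamly} = 111 − 4p_{Streamly} + p_{Vidio} = 0 ⇒ p_{Streamly} = 27.75 + 0.25p_{Vidio}.
Similarly p_{Vidio} = 29.25 + 0.25p_{Streamly}.
Substituting the second reaction function into the first: p_{Streamly} = 27.75 + 0.25(29.25 + 0.25p_{Streamly}), which gives 0.9375p_{Streamly} = 35.0625 ⇒ p_{Streamly} = 37.4.
Then p_{Vidio} = 29.25 + 0.25·37.4 = 38.6.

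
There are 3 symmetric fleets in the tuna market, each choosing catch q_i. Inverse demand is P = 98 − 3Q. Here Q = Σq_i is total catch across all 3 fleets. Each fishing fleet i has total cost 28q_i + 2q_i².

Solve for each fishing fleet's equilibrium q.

A representative fishing fleet's profit is π_i = q_i(98 − 3Q) − 28q_i − 2q_i², with Q = q_i + Σ_{j≠i} q_j.
First-order condition: 70 − 10q_i − 3Σ_{j≠i} q_j = 0.
In a symmetric equilibrium every fishing fleet chooses the same q, so Σ_{j≠i} q_j = 2q. The condition becomes 70 − 16q = 0, giving q = 70/16 = 4.375.

4.375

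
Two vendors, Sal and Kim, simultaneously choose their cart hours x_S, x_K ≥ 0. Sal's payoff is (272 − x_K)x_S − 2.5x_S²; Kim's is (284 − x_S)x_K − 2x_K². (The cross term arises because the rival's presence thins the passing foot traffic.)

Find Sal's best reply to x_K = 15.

Expanding Sal's payoff: 272x_S − x_Kx_S − 2.5x_S².
∂π/∂x_S = 272 − x_K − 5x_S = 0, so x_S = 54.4 − 0.2x_K.
At x_K = 15: x_S = 54.4 − 0.2·15 = 51.4.

51.4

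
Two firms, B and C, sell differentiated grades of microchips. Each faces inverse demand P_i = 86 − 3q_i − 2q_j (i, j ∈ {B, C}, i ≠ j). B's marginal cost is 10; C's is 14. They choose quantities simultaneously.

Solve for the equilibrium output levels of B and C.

Firm B's profit: π = q_B(86 − 3q_B − 2q_C) − 10q_B.
∂π/∂q_B = 76 − 6q_B − 2q_C = 0 ⇒ q_B = 38/3 − (1/3)q_C.
Similarly q_C = 12 − (1/3)q_B.
Substituting the second reaction function into the first: q_B = 38/3 − (1/3)(12 − (1/3)q_B), which gives (8/9)q_B = 26/3 ⇒ q_B = 9.75.
Then q_C = 12 − (1/3)·9.75 = 8.75.

9.75, 8.75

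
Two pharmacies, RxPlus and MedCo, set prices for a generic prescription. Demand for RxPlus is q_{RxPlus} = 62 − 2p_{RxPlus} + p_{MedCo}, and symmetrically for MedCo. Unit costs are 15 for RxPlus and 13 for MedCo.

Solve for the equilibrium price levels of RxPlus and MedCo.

RxPlus's profit: π = (p_{RxPlus} − 15)(62 − 2p_{RxPlus} + p_{MedCo}).
∂π/∂p_{RxPlus} = 92 − 4p_{RxPlus} + p_{MedCo} = 0 ⇒ p_{RxPlus} = 23 + 0.25p_{MedCo}.
Similarly p_{MedCo} = 22 + 0.25p_{RxPlus}.
Solving the two reaction functions simultaneously: (1 − (0.25)(0.25))p_{RxPlus} = 23 + 0.25·22, so 0.9375p_{RxPlus} = 28.5 and p_{RxPlus} = 30.4.
Then p_{MedCo} = 22 + 0.25·30.4 = 29.6.

30.4, 29.6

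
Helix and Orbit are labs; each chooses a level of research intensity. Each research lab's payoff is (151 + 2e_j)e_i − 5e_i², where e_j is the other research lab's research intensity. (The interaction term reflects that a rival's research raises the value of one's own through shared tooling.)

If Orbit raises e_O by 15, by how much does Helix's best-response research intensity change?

3

Helix's payoff is (151 + 2e_O)e_H − 5e_H².
∂π/∂e_H = 151 + 2e_O − 10e_H = 0, so e_H = 15.1 + 0.2e_O.
The reaction-function slope is 0.2, so a 15-unit rise in e_O moves e_H by 0.2 × 15 = 3. Helix's best response rises — the actions are strategic complements.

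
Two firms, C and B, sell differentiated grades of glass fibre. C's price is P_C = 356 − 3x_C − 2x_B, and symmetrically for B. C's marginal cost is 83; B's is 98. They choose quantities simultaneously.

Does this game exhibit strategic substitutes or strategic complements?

Firm C's profit: π = x_C(356 − 3x_C − 2x_B) − 83x_C.
∂π/∂x_C = 273 − 6x_C − 2x_B = 0 ⇒ x_C = 45.5 − (1/3)x_B.
The best-response slope dx_C/dx_B = −1/3 < 0: the reaction function is downward-sloping, so the choices are strategic substitutes.

strategic substitutes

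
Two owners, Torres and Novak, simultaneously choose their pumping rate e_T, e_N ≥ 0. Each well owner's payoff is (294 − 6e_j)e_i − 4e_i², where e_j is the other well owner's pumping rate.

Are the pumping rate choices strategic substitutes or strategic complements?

Torres's payoff is (294 − 6e_N)e_T − 4e_T².
∂π/∂e_T = 294 − 6e_N − 8e_T = 0, so e_T = 36.75 − 0.75e_N.
The best-response slope de_T/de_N = −0.75 < 0: the reaction function is downward-sloping, so the choices are strategic substitutes.

strategic substitutes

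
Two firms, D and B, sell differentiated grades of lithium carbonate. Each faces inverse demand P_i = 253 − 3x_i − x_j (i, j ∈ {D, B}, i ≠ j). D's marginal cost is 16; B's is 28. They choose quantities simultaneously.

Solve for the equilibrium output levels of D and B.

34.2, 31.8

Firm D's profit: π = x_D(253 − 3x_D − x_B) − 16x_D.
∂π/∂x_D = 237 − 6x_D − x_B = 0 ⇒ x_D = 39.5 − (1/6)x_B.
Similarly x_B = 37.5 − (1/6)x_D.
Solving the two reaction functions simultaneously: (1 − (−1/6)(−1/6))x_D = 39.5 − (1/6)·37.5, so (35/36)x_D = 33.25 and x_D = 34.2.
Then x_B = 37.5 − (1/6)·34.2 = 31.8.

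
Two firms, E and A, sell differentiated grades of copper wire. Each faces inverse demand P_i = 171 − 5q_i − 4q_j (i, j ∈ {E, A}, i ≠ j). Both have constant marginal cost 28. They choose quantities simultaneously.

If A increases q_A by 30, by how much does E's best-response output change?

Firm E's profit: π = q_E(171 − 5q_E − 4q_A) − 28q_E.
∂π/∂q_E = 143 − 10q_E − 4q_A = 0 ⇒ q_E = 14.3 − 0.4q_A.
The reaction-function slope is −0.4, so a 30-unit rise in q_A moves q_E by −0.4 × 30 = −12. E's best response falls — the actions are strategic substitutes.

-12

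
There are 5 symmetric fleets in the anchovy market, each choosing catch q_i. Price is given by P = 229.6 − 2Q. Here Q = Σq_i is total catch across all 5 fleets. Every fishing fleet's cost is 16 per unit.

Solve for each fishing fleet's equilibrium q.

17.8

A representative fishing fleet's profit is π_i = q_i(229.6 − 2Q) − 16q_i, with Q = q_i + Σ_{j≠i} q_j.
First-order condition: 213.6 − 4q_i − 2Σ_{j≠i} q_j = 0.
In a symmetric equilibrium every fishing fleet chooses the same q, so Σ_{j≠i} q_j = 4q. The condition becomes 213.6 − 12q = 0, giving q = 213.6/12 = 17.8.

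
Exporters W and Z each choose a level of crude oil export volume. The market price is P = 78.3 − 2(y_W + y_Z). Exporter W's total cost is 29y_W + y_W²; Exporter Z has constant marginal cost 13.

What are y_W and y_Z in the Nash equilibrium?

Exporter W's profit: π = y_W(78.3 − 2(y_W + y_Z)) − 29y_W − y_W².
∂π/∂y_W = 49.3 − 6y_W − 2y_Z = 0, so y_W = 493/60 − (1/3)y_Z.
For Z: ∂π/∂y_Z = 65.3 − 4y_Z − 2y_W = 0 ⇒ y_Z = 16.325 − 0.5y_W.
Solving the two reaction functions simultaneously: (1 − (−1/3)(−0.5))y_W = 493/60 − (1/3)·16.325, so (5/6)y_W = 2.775 and y_W = 3.33.
Then y_Z = 16.325 − 0.5·3.33 = 14.66.

3.33, 14.66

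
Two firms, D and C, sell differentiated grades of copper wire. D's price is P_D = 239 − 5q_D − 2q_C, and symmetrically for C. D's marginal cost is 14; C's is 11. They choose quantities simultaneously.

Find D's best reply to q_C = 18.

Firm D's profit: π = q_D(239 − 5q_D − 2q_C) − 14q_D.
∂π/∂q_D = 225 − 10q_D − 2q_C = 0 ⇒ q_D = 22.5 − 0.2q_C.
At q_C = 18: q_D = 22.5 − 0.2·18 = 18.9.

18.9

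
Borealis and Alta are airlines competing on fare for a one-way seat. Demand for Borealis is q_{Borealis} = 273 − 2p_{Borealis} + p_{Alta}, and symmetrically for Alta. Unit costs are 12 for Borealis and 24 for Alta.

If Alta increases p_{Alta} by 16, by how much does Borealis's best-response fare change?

4

Borealis's profit: π = (p_{Borealis} − 12)(273 − 2p_{Borealis} + p_{Alta}).
∂π/∂p_{Borealis} = 297 − 4p_{Borealis} + p_{Alta} = 0 ⇒ p_{Borealis} = 74.25 + 0.25p_{Alta}.
The reaction-function slope is 0.25, so a 16-unit rise in p_{Alta} moves p_{Borealis} by 0.25 × 16 = 4. Borealis's best response rises — the actions are strategic complements.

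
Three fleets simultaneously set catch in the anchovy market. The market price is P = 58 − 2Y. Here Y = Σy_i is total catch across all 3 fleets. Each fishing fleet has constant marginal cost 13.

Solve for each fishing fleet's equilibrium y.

5.625

A representative fishing fleet's profit is π_i = y_i(58 − 2Y) − 13y_i, with Y = y_i + Σ_{j≠i} y_j.
First-order condition: 45 − 4y_i − 2Σ_{j≠i} y_j = 0.
In a symmetric equilibrium every fishing fleet chooses the same y, so Σ_{j≠i} y_j = 2y. The condition becomes 45 − 8y = 0, giving y = 45/8 = 5.625.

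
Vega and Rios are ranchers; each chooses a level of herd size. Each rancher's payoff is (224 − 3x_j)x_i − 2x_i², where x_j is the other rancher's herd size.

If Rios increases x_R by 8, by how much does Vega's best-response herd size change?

-6

Vega's payoff is (224 − 3x_R)x_V − 2x_V².
∂π/∂x_V = 224 − 3x_R − 4x_V = 0, so x_V = 56 − 0.75x_R.
The reaction-function slope is −0.75, so an 8-unit rise in x_R moves x_V by −0.75 × 8 = −6. Vega's best response falls — the actions are strategic substitutes.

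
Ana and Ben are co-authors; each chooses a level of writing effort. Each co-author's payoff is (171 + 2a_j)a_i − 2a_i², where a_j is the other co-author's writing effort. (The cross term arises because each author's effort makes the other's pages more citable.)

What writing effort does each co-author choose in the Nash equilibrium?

Ana's payoff is (171 + 2a_B)a_A − 2a_A².
∂π/∂a_A = 171 + 2a_B − 4a_A = 0, so a_A = 42.75 + 0.5a_B.
Setting a_A = a_B in the reaction function: a_A = 42.75 + 0.5a_A, so a_A = 42.75 / 0.5 = 85.5.

85.5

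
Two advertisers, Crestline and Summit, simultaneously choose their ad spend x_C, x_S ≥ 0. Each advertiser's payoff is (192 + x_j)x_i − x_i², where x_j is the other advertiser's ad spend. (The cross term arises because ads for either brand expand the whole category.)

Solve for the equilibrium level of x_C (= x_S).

192

Crestline's payoff is (192 + x_S)x_C − x_C².
∂π/∂x_C = 192 + x_S − 2x_C = 0, so x_C = 96 + 0.5x_S.
The game is symmetric, so in equilibrium x_S = x_C: the reaction function gives 0.5x_C = 96, hence x_C = 192.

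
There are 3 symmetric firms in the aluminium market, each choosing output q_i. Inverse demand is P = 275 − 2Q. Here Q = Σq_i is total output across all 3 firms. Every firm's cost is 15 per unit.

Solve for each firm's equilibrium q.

A representative firm's profit is π_i = q_i(275 − 2Q) − 15q_i, with Q = q_i + Σ_{j≠i} q_j.
First-order condition: 260 − 4q_i − 2Σ_{j≠i} q_j = 0.
In a symmetric equilibrium every firm chooses the same q, so Σ_{j≠i} q_j = 2q. The condition becomes 260 − 8q = 0, giving q = 260/8 = 32.5.

32.5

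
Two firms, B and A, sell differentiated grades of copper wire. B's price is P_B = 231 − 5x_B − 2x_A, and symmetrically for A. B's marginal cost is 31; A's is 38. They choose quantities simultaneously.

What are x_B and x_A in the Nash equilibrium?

Firm B's profit: π = x_B(231 − 5x_B − 2x_A) − 31x_B.
∂π/∂x_B = 200 − 10x_B − 2x_A = 0 ⇒ x_B = 20 − 0.2x_A.
Similarly x_A = 19.3 − 0.2x_B.
Substituting the second reaction function into the first: x_B = 20 − 0.2(19.3 − 0.2x_B), which gives 0.96x_B = 16.14 ⇒ x_B = 16.8125.
Then x_A = 19.3 − 0.2·16.8125 = 15.9375.

16.8125, 15.9375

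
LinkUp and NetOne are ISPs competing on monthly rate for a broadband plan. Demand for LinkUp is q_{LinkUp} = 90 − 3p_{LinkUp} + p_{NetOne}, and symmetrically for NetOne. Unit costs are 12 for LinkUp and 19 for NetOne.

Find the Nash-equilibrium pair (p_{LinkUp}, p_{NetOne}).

25.8, 28.8

LinkUp's profit: π = (p_{LinkUp} − 12)(90 − 3p_{LinkUp} + p_{NetOne}).
∂π/∂p_{LinkUp} = 126 − 6p_{LinkUp} + p_{NetOne} = 0 ⇒ p_{LinkUp} = 21 + (1/6)p_{NetOne}.
Similarly p_{NetOne} = 24.5 + (1/6)p_{LinkUp}.
Plugging p_{NetOne} into LinkUp's best response: p_{LinkUp} = 21 + (1/6)(24.5 + (1/6)p_{LinkUp}) ⇒ (35/36)p_{LinkUp} = 301/12, so p_{LinkUp} = 25.8.
Then p_{NetOne} = 24.5 + (1/6)·25.8 = 28.8.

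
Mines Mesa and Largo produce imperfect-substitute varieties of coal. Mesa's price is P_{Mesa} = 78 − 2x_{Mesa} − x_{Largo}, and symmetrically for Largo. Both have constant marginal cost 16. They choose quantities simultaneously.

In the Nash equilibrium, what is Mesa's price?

40.8

Mine Mesa's profit: π = x_{Mesa}(78 − 2x_{Mesa} − x_{Largo}) − 16x_{Mesa}.
∂π/∂x_{Mesa} = 62 − 4x_{Mesa} − x_{Largo} = 0 ⇒ x_{Mesa} = 15.5 − 0.25x_{Largo}.
Setting x_{Mesa} = x_{Largo} in the reaction function: x_{Mesa} = 15.5 − 0.25x_{Mesa}, so x_{Mesa} = 15.5 / 1.25 = 12.4.
P_{Mesa} = 78 − 2·12.4 − 12.4 = 40.8.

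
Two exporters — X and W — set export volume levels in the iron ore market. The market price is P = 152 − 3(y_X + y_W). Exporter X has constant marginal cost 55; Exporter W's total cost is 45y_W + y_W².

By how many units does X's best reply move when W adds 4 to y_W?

Exporter X's profit: π = y_X(152 − 3(y_X + y_W)) − 55y_X.
∂π/∂y_X = 97 − 6y_X − 3y_W = 0, so y_X = 97/6 − 0.5y_W.
The reaction-function slope is −0.5, so a 4-unit rise in y_W moves y_X by −0.5 × 4 = −2. X's best response falls — the actions are strategic substitutes.

-2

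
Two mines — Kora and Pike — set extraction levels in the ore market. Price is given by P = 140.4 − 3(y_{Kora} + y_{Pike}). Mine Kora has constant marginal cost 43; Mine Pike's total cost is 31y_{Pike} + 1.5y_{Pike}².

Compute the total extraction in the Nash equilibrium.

Mine Kora's profit: π = y_{Kora}(140.4 − 3(y_{Kora} + y_{Pike})) − 43y_{Kora}.
∂π/∂y_{Kora} = 97.4 − 6y_{Kora} − 3y_{Pike} = 0, so y_{Kora} = 487/30 − 0.5y_{Pike}.
For Pike: ∂π/∂y_{Pike} = 109.4 − 9y_{Pike} − 3y_{Kora} = 0 ⇒ y_{Pike} = 547/45 − (1/3)y_{Kora}.
Plugging y_{Pike} into Kora's best response: y_{Kora} = 487/30 − 0.5(547/45 − (1/3)y_{Kora}) ⇒ (5/6)y_{Kora} = 457/45, so y_{Kora} = 914/75.
Then y_{Pike} = 547/45 − (1/3)·(914/75) = 607/75.
Total extraction: 914/75 + 607/75 = 20.28.

20.28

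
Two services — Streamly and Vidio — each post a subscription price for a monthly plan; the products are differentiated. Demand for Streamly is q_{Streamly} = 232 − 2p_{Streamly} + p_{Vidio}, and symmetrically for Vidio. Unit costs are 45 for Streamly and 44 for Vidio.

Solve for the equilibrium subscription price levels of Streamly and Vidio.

107.2, 106.8

Streamly's profit: π = (p_{Streamly} − 45)(232 − 2p_{Streamly} + p_{Vidio}).
∂π/∂p_{Streamly} = 322 − 4p_{Streamly} + p_{Vidio} = 0 ⇒ p_{Streamly} = 80.5 + 0.25p_{Vidio}.
Similarly p_{Vidio} = 80 + 0.25p_{Streamly}.
Plugging p_{Vidio} into Streamly's best response: p_{Streamly} = 80.5 + 0.25(80 + 0.25p_{Streamly}) ⇒ 0.9375p_{Streamly} = 100.5, so p_{Streamly} = 107.2.
Then p_{Vidio} = 80 + 0.25·107.2 = 106.8.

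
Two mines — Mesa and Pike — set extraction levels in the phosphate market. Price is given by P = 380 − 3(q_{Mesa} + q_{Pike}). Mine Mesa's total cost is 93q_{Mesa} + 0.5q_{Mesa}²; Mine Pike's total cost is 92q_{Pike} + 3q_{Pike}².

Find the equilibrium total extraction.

Mine Mesa's profit: π = q_{Mesa}(380 − 3(q_{Mesa} + q_{Pike})) − 93q_{Mesa} − 0.5q_{Mesa}².
∂π/∂q_{Mesa} = 287 − 7q_{Mesa} − 3q_{Pike} = 0, so q_{Mesa} = 41 − (3/7)q_{Pike}.
For Pike: ∂π/∂q_{Pike} = 288 − 12q_{Pike} − 3q_{Mesa} = 0 ⇒ q_{Pike} = 24 − 0.25q_{Mesa}.
Substituting the second reaction function into the first: q_{Mesa} = 41 − (3/7)(24 − 0.25q_{Mesa}), which gives (25/28)q_{Mesa} = 215/7 ⇒ q_{Mesa} = 34.4.
Then q_{Pike} = 24 − 0.25·34.4 = 15.4.
Total extraction: 34.4 + 15.4 = 49.8.

49.8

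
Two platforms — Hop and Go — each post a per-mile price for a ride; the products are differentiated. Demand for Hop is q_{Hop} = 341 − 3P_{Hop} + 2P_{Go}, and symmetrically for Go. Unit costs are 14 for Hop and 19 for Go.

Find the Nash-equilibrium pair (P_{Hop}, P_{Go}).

96.6875, 98.5625

Hop's profit: π = (P_{Hop} − 14)(341 − 3P_{Hop} + 2P_{Go}).
∂π/∂P_{Hop} = 383 − 6P_{Hop} + 2P_{Go} = 0 ⇒ P_{Hop} = 383/6 + (1/3)P_{Go}.
Similarly P_{Go} = 199/3 + (1/3)P_{Hop}.
Substituting the second reaction function into the first: P_{Hop} = 383/6 + (1/3)(199/3 + (1/3)P_{Hop}), which gives (8/9)P_{Hop} = 1547/18 ⇒ P_{Hop} = 96.6875.
Then P_{Go} = 199/3 + (1/3)·96.6875 = 98.5625.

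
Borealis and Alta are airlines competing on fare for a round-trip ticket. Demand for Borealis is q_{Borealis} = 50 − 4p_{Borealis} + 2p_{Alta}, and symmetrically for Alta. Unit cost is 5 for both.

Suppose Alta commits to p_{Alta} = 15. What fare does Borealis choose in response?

Borealis's profit: π = (p_{Borealis} − 5)(50 − 4p_{Borealis} + 2p_{Alta}).
∂π/∂p_{Borealis} = 70 − 8p_{Borealis} + 2p_{Alta} = 0 ⇒ p_{Borealis} = 8.75 + 0.25p_{Alta}.
At p_{Alta} = 15: p_{Borealis} = 8.75 + 0.25·15 = 12.5.

12.5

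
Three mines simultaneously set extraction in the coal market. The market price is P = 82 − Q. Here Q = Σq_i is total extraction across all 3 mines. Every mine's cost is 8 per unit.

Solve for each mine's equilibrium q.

A representative mine's profit is π_i = q_i(82 − Q) − 8q_i, with Q = q_i + Σ_{j≠i} q_j.
First-order condition: 74 − 2q_i − Σ_{j≠i} q_j = 0.
Imposing symmetry (q_j = q for all j) turns Σ_{j≠i} q_j into 2q, so 74 = 4q and q = 18.5.

18.5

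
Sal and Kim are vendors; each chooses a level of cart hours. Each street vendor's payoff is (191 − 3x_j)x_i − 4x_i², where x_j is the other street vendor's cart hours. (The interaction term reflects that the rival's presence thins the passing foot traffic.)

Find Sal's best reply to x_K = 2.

Sal's payoff is (191 − 3x_K)x_S − 4x_S².
∂π/∂x_S = 191 − 3x_K − 8x_S = 0, so x_S = 23.875 − 0.375x_K.
At x_K = 2: x_S = 23.875 − 0.375·2 = 23.125.

23.125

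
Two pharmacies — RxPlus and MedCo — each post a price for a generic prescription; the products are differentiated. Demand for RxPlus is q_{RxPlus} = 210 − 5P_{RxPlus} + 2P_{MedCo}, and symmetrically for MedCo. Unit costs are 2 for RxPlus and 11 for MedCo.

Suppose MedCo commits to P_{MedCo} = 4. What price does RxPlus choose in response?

22.8

RxPlus's profit: π = (P_{RxPlus} − 2)(210 − 5P_{RxPlus} + 2P_{MedCo}).
∂π/∂P_{RxPlus} = 220 − 10P_{RxPlus} + 2P_{MedCo} = 0 ⇒ P_{RxPlus} = 22 + 0.2P_{MedCo}.
At P_{MedCo} = 4: P_{RxPlus} = 22 + 0.2·4 = 22.8.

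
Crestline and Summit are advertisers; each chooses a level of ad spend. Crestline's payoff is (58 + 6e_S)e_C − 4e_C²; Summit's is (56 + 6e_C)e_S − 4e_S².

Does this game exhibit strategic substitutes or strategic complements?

strategic complements

Expanding Crestline's payoff: 58e_C + 6e_Se_C − 4e_C².
∂π/∂e_C = 58 + 6e_S − 8e_C = 0, so e_C = 7.25 + 0.75e_S.
The best-response slope de_C/de_S = 0.75 > 0: the reaction function is upward-sloping, so the choices are strategic complements.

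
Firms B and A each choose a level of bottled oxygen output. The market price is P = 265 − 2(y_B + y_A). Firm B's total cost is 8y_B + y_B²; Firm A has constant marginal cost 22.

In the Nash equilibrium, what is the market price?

Firm B's profit: π = y_B(265 − 2(y_B + y_A)) − 8y_B − y_B².
∂π/∂y_B = 257 − 6y_B − 2y_A = 0, so y_B = 257/6 − (1/3)y_A.
For A: ∂π/∂y_A = 243 − 4y_A − 2y_B = 0 ⇒ y_A = 60.75 − 0.5y_B.
Solving the two reaction functions simultaneously: (1 − (−1/3)(−0.5))y_B = 257/6 − (1/3)·60.75, so (5/6)y_B = 271/12 and y_B = 27.1.
Then y_A = 60.75 − 0.5·27.1 = 47.2.
Equilibrium price: P = 265 − 2·74.3 = 116.4.

116.4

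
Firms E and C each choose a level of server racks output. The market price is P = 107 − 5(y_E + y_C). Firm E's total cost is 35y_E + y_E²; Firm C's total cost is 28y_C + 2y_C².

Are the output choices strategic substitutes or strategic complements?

Firm E's profit: π = y_E(107 − 5(y_E + y_C)) − 35y_E − y_E².
∂π/∂y_E = 72 − 12y_E − 5y_C = 0, so y_E = 6 − (5/12)y_C.
The best-response slope dy_E/dy_C = −5/12 < 0: the reaction function is downward-sloping, so the choices are strategic substitutes.

strategic substitutes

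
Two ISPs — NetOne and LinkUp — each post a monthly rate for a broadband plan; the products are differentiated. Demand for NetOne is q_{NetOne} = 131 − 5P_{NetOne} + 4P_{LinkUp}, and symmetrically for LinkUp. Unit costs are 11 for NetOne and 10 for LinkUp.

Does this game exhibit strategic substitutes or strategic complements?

NetOne's profit: π = (P_{NetOne} − 11)(131 − 5P_{NetOne} + 4P_{LinkUp}).
∂π/∂P_{NetOne} = 186 − 10P_{NetOne} + 4P_{LinkUp} = 0 ⇒ P_{NetOne} = 18.6 + 0.4P_{LinkUp}.
The best-response slope dP_{NetOne}/dP_{LinkUp} = 0.4 > 0: the reaction function is upward-sloping, so the choices are strategic complements.

strategic complements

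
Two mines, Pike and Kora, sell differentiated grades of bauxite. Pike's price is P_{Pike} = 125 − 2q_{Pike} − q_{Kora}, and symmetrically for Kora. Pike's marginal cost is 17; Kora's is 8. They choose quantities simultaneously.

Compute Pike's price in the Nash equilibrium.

59

Mine Pike's profit: π = q_{Pike}(125 − 2q_{Pike} − q_{Kora}) − 17q_{Pike}.
∂π/∂q_{Pike} = 108 − 4q_{Pike} − q_{Kora} = 0 ⇒ q_{Pike} = 27 − 0.25q_{Kora}.
Similarly q_{Kora} = 29.25 − 0.25q_{Pike}.
Substituting the second reaction function into the first: q_{Pike} = 27 − 0.25(29.25 − 0.25q_{Pike}), which gives 0.9375q_{Pike} = 19.6875 ⇒ q_{Pike} = 21.
Then q_{Kora} = 29.25 − 0.25·21 = 24.
P_{Pike} = 125 − 2·21 − 24 = 59.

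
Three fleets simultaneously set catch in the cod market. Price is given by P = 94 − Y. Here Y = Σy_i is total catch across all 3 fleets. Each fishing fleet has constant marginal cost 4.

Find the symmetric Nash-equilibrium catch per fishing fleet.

A representative fishing fleet's profit is π_i = y_i(94 − Y) − 4y_i, with Y = y_i + Σ_{j≠i} y_j.
First-order condition: 90 − 2y_i − Σ_{j≠i} y_j = 0.
With identical fishing fleets, set every y_j = y: then 90 − 2y − 2y = 0, i.e. y = 90/4 = 22.5.

22.5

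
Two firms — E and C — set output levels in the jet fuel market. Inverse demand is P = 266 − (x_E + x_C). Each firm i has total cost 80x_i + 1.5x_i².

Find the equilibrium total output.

Firm E's profit: π = x_E(266 − (x_E + x_C)) − 80x_E − 1.5x_E².
∂π/∂x_E = 186 − 5x_E − x_C = 0, so x_E = 37.2 − 0.2x_C.
By symmetry x_C = x_E; substituting into the reaction function, 1.2x_E = 37.2 and x_E = 31.
Total output: 31 + 31 = 62.

62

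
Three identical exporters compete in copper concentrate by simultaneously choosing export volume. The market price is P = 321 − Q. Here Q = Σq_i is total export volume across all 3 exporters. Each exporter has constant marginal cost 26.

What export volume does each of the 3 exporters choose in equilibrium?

A representative exporter's profit is π_i = q_i(321 − Q) − 26q_i, with Q = q_i + Σ_{j≠i} q_j.
First-order condition: 295 − 2q_i − Σ_{j≠i} q_j = 0.
With identical exporters, set every q_j = q: then 295 − 2q − 2q = 0, i.e. q = 295/4 = 73.75.

73.75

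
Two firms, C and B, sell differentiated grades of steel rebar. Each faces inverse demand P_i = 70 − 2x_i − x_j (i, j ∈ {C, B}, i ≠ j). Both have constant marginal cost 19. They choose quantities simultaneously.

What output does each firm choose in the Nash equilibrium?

10.2

Firm C's profit: π = x_C(70 − 2x_C − x_B) − 19x_C.
∂π/∂x_C = 51 − 4x_C − x_B = 0 ⇒ x_C = 12.75 − 0.25x_B.
Setting x_C = x_B in the reaction function: x_C = 12.75 − 0.25x_C, so x_C = 12.75 / 1.25 = 10.2.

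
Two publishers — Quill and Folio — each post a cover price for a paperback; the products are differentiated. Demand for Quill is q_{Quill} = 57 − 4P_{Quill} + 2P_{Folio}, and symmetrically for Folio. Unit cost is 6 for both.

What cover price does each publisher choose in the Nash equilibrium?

Quill's profit: π = (P_{Quill} − 6)(57 − 4P_{Quill} + 2P_{Folio}).
∂π/∂P_{Quill} = 81 − 8P_{Quill} + 2P_{Folio} = 0 ⇒ P_{Quill} = 10.125 + 0.25P_{Folio}.
The game is symmetric, so in equilibrium P_{Folio} = P_{Quill}: the reaction function gives 0.75P_{Quill} = 10.125, hence P_{Quill} = 13.5.

13.5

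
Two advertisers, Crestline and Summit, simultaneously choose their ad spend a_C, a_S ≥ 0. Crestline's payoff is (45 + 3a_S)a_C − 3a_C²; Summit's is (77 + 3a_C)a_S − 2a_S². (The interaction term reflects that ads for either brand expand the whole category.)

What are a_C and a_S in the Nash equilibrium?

27.4, 39.8

Expanding Crestline's payoff: 45a_C + 3a_Sa_C − 3a_C².
∂π/∂a_C = 45 + 3a_S − 6a_C = 0, so a_C = 7.5 + 0.5a_S.
Likewise for Summit: a_S = 19.25 + 0.75a_C.
Plugging a_S into Crestline's best response: a_C = 7.5 + 0.5(19.25 + 0.75a_C) ⇒ 0.625a_C = 17.125, so a_C = 27.4.
Then a_S = 19.25 + 0.75·27.4 = 39.8.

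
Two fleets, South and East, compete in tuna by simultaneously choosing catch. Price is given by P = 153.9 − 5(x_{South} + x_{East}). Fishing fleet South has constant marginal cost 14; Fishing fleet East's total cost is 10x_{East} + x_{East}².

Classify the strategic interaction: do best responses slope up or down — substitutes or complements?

Fishing fleet South's profit: π = x_{South}(153.9 − 5(x_{South} + x_{East})) − 14x_{South}.
∂π/∂x_{South} = 139.9 − 10x_{South} − 5x_{East} = 0, so x_{South} = 13.99 − 0.5x_{East}.
The best-response slope dx_{South}/dx_{East} = −0.5 < 0: the reaction function is downward-sloping, so the choices are strategic substitutes.

strategic substitutes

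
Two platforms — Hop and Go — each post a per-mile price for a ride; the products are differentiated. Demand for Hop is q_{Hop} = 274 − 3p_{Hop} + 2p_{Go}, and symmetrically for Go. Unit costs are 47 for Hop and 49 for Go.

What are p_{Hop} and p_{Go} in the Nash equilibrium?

Hop's profit: π = (p_{Hop} − 47)(274 − 3p_{Hop} + 2p_{Go}).
∂π/∂p_{Hop} = 415 − 6p_{Hop} + 2p_{Go} = 0 ⇒ p_{Hop} = 415/6 + (1/3)p_{Go}.
Similarly p_{Go} = 421/6 + (1/3)p_{Hop}.
Plugging p_{Go} into Hop's best response: p_{Hop} = 415/6 + (1/3)(421/6 + (1/3)p_{Hop}) ⇒ (8/9)p_{Hop} = 833/9, so p_{Hop} = 104.125.
Then p_{Go} = 421/6 + (1/3)·104.125 = 104.875.

104.125, 104.875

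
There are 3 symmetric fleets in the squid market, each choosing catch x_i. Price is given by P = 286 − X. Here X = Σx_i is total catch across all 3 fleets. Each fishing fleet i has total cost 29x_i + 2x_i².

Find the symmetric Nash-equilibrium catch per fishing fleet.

32.125

A representative fishing fleet's profit is π_i = x_i(286 − X) − 29x_i − 2x_i², with X = x_i + Σ_{j≠i} x_j.
First-order condition: 257 − 6x_i − Σ_{j≠i} x_j = 0.
With identical fishing fleets, set every x_j = x: then 257 − 6x − 2x = 0, i.e. x = 257/8 = 32.125.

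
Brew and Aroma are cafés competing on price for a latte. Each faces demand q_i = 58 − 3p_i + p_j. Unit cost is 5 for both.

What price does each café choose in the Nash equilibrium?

14.6

Brew's profit: π = (p_{Brew} − 5)(58 − 3p_{Brew} + p_{Aroma}).
∂π/∂p_{Brew} = 73 − 6p_{Brew} + p_{Aroma} = 0 ⇒ p_{Brew} = 73/6 + (1/6)p_{Aroma}.
The game is symmetric, so in equilibrium p_{Aroma} = p_{Brew}: the reaction function gives (5/6)p_{Brew} = 73/6, hence p_{Brew} = 14.6.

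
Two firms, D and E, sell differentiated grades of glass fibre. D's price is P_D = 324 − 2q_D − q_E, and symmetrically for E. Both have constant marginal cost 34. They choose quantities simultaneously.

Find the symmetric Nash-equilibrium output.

Firm D's profit: π = q_D(324 − 2q_D − q_E) − 34q_D.
∂π/∂q_D = 290 − 4q_D − q_E = 0 ⇒ q_D = 72.5 − 0.25q_E.
By symmetry q_E = q_D; substituting into the reaction function, 1.25q_D = 72.5 and q_D = 58.

58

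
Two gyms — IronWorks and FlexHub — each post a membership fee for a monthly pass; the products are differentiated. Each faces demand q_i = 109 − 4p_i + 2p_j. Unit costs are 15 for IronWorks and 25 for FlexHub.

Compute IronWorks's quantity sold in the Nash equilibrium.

58

IronWorks's profit: π = (p_{IronWorks} − 15)(109 − 4p_{IronWorks} + 2p_{FlexHub}).
∂π/∂p_{IronWorks} = 169 − 8p_{IronWorks} + 2p_{FlexHub} = 0 ⇒ p_{IronWorks} = 21.125 + 0.25p_{FlexHub}.
Similarly p_{FlexHub} = 26.125 + 0.25p_{IronWorks}.
Substituting the second reaction function into the first: p_{IronWorks} = 21.125 + 0.25(26.125 + 0.25p_{IronWorks}), which gives 0.9375p_{IronWorks} = 885/32 ⇒ p_{IronWorks} = 29.5.
Then p_{FlexHub} = 26.125 + 0.25·29.5 = 33.5.
q_{IronWorks} = 109 − 4·29.5 + 2·33.5 = 58.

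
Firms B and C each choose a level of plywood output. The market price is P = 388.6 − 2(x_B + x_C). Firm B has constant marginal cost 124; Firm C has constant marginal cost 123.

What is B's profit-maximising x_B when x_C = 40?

46.15

Firm B's profit: π = x_B(388.6 − 2(x_B + x_C)) − 124x_B.
∂π/∂x_B = 264.6 − 4x_B − 2x_C = 0, so x_B = 66.15 − 0.5x_C.
At x_C = 40: x_B = 66.15 − 0.5·40 = 46.15.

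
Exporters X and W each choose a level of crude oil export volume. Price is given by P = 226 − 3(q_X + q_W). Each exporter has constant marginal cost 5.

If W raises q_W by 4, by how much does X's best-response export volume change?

-2

Exporter X's profit: π = q_X(226 − 3(q_X + q_W)) − 5q_X.
∂π/∂q_X = 221 − 6q_X − 3q_W = 0, so q_X = 221/6 − 0.5q_W.
The reaction-function slope is −0.5, so a 4-unit rise in q_W moves q_X by −0.5 × 4 = −2. X's best response falls — the actions are strategic substitutes.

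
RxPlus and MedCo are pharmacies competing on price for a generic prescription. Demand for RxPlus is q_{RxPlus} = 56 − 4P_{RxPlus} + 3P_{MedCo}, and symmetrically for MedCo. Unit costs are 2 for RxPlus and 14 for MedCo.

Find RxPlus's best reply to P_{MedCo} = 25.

17.375

RxPlus's profit: π = (P_{RxPlus} − 2)(56 − 4P_{RxPlus} + 3P_{MedCo}).
∂π/∂P_{RxPlus} = 64 − 8P_{RxPlus} + 3P_{MedCo} = 0 ⇒ P_{RxPlus} = 8 + 0.375P_{MedCo}.
At P_{MedCo} = 25: P_{RxPlus} = 8 + 0.375·25 = 17.375.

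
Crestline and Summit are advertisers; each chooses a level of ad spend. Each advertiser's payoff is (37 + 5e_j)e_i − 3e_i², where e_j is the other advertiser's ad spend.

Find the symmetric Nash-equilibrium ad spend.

Crestline's payoff is (37 + 5e_S)e_C − 3e_C².
∂π/∂e_C = 37 + 5e_S − 6e_C = 0, so e_C = 37/6 + (5/6)e_S.
The game is symmetric, so in equilibrium e_S = e_C: the reaction function gives (1/6)e_C = 37/6, hence e_C = 37.

37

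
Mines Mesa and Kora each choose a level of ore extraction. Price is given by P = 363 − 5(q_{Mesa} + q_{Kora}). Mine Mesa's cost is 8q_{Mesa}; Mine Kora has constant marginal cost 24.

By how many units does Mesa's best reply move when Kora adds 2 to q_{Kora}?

-1

Mine Mesa's profit: π = q_{Mesa}(363 − 5(q_{Mesa} + q_{Kora})) − 8q_{Mesa}.
∂π/∂q_{Mesa} = 355 − 10q_{Mesa} − 5q_{Kora} = 0, so q_{Mesa} = 35.5 − 0.5q_{Kora}.
The reaction-function slope is −0.5, so a 2-unit rise in q_{Kora} moves q_{Mesa} by −0.5 × 2 = −1. Mesa's best response falls — the actions are strategic substitutes.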